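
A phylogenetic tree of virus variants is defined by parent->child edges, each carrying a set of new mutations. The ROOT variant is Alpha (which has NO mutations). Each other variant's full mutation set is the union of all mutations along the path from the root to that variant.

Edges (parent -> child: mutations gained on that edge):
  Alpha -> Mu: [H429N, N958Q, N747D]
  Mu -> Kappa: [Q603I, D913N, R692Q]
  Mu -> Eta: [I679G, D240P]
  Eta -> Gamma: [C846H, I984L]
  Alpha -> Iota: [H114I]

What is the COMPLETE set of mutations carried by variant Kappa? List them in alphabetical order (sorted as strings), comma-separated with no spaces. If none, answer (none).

At Alpha: gained [] -> total []
At Mu: gained ['H429N', 'N958Q', 'N747D'] -> total ['H429N', 'N747D', 'N958Q']
At Kappa: gained ['Q603I', 'D913N', 'R692Q'] -> total ['D913N', 'H429N', 'N747D', 'N958Q', 'Q603I', 'R692Q']

Answer: D913N,H429N,N747D,N958Q,Q603I,R692Q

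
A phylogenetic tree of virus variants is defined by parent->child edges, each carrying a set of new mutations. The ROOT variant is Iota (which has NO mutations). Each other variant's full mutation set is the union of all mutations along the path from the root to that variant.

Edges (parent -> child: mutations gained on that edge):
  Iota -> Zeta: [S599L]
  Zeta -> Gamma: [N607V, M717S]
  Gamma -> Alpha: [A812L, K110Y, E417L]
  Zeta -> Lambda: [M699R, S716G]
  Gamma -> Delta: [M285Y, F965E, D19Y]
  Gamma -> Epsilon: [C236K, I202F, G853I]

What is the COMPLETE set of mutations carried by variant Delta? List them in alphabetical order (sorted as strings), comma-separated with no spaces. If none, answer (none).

At Iota: gained [] -> total []
At Zeta: gained ['S599L'] -> total ['S599L']
At Gamma: gained ['N607V', 'M717S'] -> total ['M717S', 'N607V', 'S599L']
At Delta: gained ['M285Y', 'F965E', 'D19Y'] -> total ['D19Y', 'F965E', 'M285Y', 'M717S', 'N607V', 'S599L']

Answer: D19Y,F965E,M285Y,M717S,N607V,S599L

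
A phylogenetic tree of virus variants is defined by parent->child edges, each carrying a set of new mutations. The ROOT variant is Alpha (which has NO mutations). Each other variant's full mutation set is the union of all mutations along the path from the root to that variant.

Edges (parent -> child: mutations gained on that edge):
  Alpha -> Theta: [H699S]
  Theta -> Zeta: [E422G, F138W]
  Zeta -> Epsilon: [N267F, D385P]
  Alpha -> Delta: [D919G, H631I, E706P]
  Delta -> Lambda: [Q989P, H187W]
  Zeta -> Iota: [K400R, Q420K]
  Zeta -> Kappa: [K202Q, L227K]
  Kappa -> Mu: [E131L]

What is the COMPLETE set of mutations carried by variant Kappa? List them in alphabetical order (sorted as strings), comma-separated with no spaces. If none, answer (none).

Answer: E422G,F138W,H699S,K202Q,L227K

Derivation:
At Alpha: gained [] -> total []
At Theta: gained ['H699S'] -> total ['H699S']
At Zeta: gained ['E422G', 'F138W'] -> total ['E422G', 'F138W', 'H699S']
At Kappa: gained ['K202Q', 'L227K'] -> total ['E422G', 'F138W', 'H699S', 'K202Q', 'L227K']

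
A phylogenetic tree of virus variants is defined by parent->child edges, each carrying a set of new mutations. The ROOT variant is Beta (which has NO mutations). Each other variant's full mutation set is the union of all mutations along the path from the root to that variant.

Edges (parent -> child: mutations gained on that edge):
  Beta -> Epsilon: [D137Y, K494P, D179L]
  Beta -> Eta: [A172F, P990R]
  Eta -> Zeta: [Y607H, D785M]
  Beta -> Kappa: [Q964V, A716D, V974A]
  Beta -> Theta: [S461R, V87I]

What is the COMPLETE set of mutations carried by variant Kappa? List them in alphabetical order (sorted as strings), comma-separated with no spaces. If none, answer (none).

Answer: A716D,Q964V,V974A

Derivation:
At Beta: gained [] -> total []
At Kappa: gained ['Q964V', 'A716D', 'V974A'] -> total ['A716D', 'Q964V', 'V974A']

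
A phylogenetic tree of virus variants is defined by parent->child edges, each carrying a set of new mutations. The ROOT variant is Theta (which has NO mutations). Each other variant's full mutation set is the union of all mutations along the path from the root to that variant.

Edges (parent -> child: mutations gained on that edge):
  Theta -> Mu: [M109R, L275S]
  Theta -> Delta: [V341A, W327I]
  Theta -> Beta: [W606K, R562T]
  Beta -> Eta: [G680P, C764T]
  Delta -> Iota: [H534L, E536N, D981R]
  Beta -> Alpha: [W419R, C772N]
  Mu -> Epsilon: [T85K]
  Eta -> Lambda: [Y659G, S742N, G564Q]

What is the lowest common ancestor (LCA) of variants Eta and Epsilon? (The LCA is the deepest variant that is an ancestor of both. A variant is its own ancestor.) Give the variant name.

Answer: Theta

Derivation:
Path from root to Eta: Theta -> Beta -> Eta
  ancestors of Eta: {Theta, Beta, Eta}
Path from root to Epsilon: Theta -> Mu -> Epsilon
  ancestors of Epsilon: {Theta, Mu, Epsilon}
Common ancestors: {Theta}
Walk up from Epsilon: Epsilon (not in ancestors of Eta), Mu (not in ancestors of Eta), Theta (in ancestors of Eta)
Deepest common ancestor (LCA) = Theta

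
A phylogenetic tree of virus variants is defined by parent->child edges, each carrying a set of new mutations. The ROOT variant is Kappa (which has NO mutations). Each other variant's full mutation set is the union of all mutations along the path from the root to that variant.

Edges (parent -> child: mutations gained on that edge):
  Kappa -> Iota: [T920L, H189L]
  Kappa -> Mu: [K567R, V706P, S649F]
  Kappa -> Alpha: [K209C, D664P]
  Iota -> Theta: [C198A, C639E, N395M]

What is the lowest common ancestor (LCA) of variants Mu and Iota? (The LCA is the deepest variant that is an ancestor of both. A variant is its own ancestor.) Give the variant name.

Path from root to Mu: Kappa -> Mu
  ancestors of Mu: {Kappa, Mu}
Path from root to Iota: Kappa -> Iota
  ancestors of Iota: {Kappa, Iota}
Common ancestors: {Kappa}
Walk up from Iota: Iota (not in ancestors of Mu), Kappa (in ancestors of Mu)
Deepest common ancestor (LCA) = Kappa

Answer: Kappa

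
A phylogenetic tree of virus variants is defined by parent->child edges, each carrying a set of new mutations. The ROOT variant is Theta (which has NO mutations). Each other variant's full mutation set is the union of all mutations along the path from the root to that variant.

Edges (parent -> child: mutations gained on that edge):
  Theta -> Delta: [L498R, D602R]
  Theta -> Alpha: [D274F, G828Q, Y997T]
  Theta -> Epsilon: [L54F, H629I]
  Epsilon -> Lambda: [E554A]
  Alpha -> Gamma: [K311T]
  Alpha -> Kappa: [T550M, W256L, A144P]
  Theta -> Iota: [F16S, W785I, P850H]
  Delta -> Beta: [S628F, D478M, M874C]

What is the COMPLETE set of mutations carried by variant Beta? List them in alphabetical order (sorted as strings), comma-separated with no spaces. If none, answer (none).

At Theta: gained [] -> total []
At Delta: gained ['L498R', 'D602R'] -> total ['D602R', 'L498R']
At Beta: gained ['S628F', 'D478M', 'M874C'] -> total ['D478M', 'D602R', 'L498R', 'M874C', 'S628F']

Answer: D478M,D602R,L498R,M874C,S628F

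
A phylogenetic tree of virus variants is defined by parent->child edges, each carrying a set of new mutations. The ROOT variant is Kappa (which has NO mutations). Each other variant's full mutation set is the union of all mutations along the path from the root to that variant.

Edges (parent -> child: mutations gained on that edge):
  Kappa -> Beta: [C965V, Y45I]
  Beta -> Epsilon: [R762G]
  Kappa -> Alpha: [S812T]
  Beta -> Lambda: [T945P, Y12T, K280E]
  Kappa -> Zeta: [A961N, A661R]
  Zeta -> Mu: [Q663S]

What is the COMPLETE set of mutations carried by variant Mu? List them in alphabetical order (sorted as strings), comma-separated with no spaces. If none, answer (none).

Answer: A661R,A961N,Q663S

Derivation:
At Kappa: gained [] -> total []
At Zeta: gained ['A961N', 'A661R'] -> total ['A661R', 'A961N']
At Mu: gained ['Q663S'] -> total ['A661R', 'A961N', 'Q663S']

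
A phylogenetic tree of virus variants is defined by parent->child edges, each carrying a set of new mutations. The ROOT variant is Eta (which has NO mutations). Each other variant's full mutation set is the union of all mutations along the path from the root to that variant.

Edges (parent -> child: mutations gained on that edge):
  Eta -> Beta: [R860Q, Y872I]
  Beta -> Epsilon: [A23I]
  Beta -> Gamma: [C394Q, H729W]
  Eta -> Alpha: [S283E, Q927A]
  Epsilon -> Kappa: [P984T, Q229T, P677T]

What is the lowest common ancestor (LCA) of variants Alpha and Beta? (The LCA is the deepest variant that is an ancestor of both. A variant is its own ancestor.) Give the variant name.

Answer: Eta

Derivation:
Path from root to Alpha: Eta -> Alpha
  ancestors of Alpha: {Eta, Alpha}
Path from root to Beta: Eta -> Beta
  ancestors of Beta: {Eta, Beta}
Common ancestors: {Eta}
Walk up from Beta: Beta (not in ancestors of Alpha), Eta (in ancestors of Alpha)
Deepest common ancestor (LCA) = Eta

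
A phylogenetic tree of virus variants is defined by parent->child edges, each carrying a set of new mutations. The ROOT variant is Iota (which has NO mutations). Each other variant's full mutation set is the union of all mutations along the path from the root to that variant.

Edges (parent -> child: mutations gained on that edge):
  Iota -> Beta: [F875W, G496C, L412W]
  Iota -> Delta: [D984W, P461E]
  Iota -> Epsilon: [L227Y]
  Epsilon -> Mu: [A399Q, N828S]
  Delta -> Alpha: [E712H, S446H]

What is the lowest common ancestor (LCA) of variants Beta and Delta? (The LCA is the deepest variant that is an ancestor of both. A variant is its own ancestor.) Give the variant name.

Path from root to Beta: Iota -> Beta
  ancestors of Beta: {Iota, Beta}
Path from root to Delta: Iota -> Delta
  ancestors of Delta: {Iota, Delta}
Common ancestors: {Iota}
Walk up from Delta: Delta (not in ancestors of Beta), Iota (in ancestors of Beta)
Deepest common ancestor (LCA) = Iota

Answer: Iota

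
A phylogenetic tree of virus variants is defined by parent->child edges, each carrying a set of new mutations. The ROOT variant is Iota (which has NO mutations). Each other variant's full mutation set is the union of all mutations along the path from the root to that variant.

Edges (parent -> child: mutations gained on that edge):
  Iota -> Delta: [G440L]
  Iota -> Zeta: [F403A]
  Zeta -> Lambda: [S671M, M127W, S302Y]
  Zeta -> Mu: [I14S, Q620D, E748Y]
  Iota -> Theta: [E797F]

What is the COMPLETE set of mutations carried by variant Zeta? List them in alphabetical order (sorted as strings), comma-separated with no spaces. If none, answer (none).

At Iota: gained [] -> total []
At Zeta: gained ['F403A'] -> total ['F403A']

Answer: F403A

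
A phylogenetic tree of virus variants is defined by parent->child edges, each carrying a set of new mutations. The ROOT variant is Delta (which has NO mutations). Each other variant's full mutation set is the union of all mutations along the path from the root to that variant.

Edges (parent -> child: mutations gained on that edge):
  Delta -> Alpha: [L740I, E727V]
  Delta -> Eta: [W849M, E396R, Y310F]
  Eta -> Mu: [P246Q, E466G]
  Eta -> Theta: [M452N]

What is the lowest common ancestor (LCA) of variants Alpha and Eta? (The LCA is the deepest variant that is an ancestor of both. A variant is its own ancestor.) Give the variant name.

Answer: Delta

Derivation:
Path from root to Alpha: Delta -> Alpha
  ancestors of Alpha: {Delta, Alpha}
Path from root to Eta: Delta -> Eta
  ancestors of Eta: {Delta, Eta}
Common ancestors: {Delta}
Walk up from Eta: Eta (not in ancestors of Alpha), Delta (in ancestors of Alpha)
Deepest common ancestor (LCA) = Delta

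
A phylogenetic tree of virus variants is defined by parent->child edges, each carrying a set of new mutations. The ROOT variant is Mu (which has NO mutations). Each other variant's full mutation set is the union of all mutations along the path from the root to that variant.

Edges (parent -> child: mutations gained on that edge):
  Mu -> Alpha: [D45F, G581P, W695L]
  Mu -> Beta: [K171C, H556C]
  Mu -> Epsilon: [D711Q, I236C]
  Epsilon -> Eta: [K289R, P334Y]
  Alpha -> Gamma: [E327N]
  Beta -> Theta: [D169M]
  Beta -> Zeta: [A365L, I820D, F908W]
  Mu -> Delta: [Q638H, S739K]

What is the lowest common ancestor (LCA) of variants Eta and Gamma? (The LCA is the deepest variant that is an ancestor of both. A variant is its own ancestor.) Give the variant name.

Path from root to Eta: Mu -> Epsilon -> Eta
  ancestors of Eta: {Mu, Epsilon, Eta}
Path from root to Gamma: Mu -> Alpha -> Gamma
  ancestors of Gamma: {Mu, Alpha, Gamma}
Common ancestors: {Mu}
Walk up from Gamma: Gamma (not in ancestors of Eta), Alpha (not in ancestors of Eta), Mu (in ancestors of Eta)
Deepest common ancestor (LCA) = Mu

Answer: Mu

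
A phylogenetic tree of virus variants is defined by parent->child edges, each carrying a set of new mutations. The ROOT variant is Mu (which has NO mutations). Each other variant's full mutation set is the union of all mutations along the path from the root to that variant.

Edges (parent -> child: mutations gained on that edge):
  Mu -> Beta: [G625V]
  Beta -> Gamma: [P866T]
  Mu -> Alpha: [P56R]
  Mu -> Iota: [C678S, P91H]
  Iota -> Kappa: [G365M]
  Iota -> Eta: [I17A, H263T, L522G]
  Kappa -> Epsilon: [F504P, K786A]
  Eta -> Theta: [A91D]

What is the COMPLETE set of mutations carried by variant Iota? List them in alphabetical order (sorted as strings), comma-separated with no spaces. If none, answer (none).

At Mu: gained [] -> total []
At Iota: gained ['C678S', 'P91H'] -> total ['C678S', 'P91H']

Answer: C678S,P91H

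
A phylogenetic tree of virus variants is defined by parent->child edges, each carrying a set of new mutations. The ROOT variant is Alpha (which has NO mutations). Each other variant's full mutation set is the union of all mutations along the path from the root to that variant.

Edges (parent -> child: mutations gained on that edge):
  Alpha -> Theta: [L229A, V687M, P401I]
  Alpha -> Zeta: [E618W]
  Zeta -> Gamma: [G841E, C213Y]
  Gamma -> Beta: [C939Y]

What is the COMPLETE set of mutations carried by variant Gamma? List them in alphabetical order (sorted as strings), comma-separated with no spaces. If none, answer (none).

At Alpha: gained [] -> total []
At Zeta: gained ['E618W'] -> total ['E618W']
At Gamma: gained ['G841E', 'C213Y'] -> total ['C213Y', 'E618W', 'G841E']

Answer: C213Y,E618W,G841E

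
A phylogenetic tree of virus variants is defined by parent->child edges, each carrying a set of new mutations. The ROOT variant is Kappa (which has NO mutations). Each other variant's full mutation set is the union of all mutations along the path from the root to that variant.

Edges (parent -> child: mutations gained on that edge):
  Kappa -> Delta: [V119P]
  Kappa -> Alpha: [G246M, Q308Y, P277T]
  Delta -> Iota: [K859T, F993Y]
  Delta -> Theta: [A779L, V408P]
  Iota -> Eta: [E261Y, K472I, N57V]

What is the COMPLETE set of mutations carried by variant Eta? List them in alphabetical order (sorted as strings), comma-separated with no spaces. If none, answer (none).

Answer: E261Y,F993Y,K472I,K859T,N57V,V119P

Derivation:
At Kappa: gained [] -> total []
At Delta: gained ['V119P'] -> total ['V119P']
At Iota: gained ['K859T', 'F993Y'] -> total ['F993Y', 'K859T', 'V119P']
At Eta: gained ['E261Y', 'K472I', 'N57V'] -> total ['E261Y', 'F993Y', 'K472I', 'K859T', 'N57V', 'V119P']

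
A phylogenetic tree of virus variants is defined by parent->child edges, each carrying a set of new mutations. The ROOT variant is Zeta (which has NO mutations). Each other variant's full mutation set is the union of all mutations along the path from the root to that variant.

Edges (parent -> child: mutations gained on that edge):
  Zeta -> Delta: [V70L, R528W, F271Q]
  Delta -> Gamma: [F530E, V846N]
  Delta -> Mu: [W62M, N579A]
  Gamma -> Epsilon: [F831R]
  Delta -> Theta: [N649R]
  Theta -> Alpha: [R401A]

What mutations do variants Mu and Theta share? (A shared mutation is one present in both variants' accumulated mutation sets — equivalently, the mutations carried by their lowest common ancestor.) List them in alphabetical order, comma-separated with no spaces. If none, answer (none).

Answer: F271Q,R528W,V70L

Derivation:
Accumulating mutations along path to Mu:
  At Zeta: gained [] -> total []
  At Delta: gained ['V70L', 'R528W', 'F271Q'] -> total ['F271Q', 'R528W', 'V70L']
  At Mu: gained ['W62M', 'N579A'] -> total ['F271Q', 'N579A', 'R528W', 'V70L', 'W62M']
Mutations(Mu) = ['F271Q', 'N579A', 'R528W', 'V70L', 'W62M']
Accumulating mutations along path to Theta:
  At Zeta: gained [] -> total []
  At Delta: gained ['V70L', 'R528W', 'F271Q'] -> total ['F271Q', 'R528W', 'V70L']
  At Theta: gained ['N649R'] -> total ['F271Q', 'N649R', 'R528W', 'V70L']
Mutations(Theta) = ['F271Q', 'N649R', 'R528W', 'V70L']
Intersection: ['F271Q', 'N579A', 'R528W', 'V70L', 'W62M'] ∩ ['F271Q', 'N649R', 'R528W', 'V70L'] = ['F271Q', 'R528W', 'V70L']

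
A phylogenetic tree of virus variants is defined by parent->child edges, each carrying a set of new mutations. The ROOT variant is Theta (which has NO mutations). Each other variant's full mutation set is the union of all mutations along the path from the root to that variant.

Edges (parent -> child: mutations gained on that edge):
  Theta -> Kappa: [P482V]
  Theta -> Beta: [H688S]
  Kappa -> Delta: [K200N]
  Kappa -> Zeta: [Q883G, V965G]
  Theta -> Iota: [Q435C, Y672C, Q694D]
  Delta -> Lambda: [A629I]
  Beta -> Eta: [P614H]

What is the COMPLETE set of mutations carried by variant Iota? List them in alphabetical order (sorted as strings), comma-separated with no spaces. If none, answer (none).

At Theta: gained [] -> total []
At Iota: gained ['Q435C', 'Y672C', 'Q694D'] -> total ['Q435C', 'Q694D', 'Y672C']

Answer: Q435C,Q694D,Y672C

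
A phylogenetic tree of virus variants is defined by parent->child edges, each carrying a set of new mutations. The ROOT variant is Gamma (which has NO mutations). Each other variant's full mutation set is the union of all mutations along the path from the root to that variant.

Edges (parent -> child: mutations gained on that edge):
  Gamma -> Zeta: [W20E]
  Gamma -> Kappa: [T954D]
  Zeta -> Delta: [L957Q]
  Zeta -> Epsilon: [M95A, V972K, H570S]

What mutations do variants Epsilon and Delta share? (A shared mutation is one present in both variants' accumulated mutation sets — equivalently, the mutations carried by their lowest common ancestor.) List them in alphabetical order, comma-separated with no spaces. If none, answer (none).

Accumulating mutations along path to Epsilon:
  At Gamma: gained [] -> total []
  At Zeta: gained ['W20E'] -> total ['W20E']
  At Epsilon: gained ['M95A', 'V972K', 'H570S'] -> total ['H570S', 'M95A', 'V972K', 'W20E']
Mutations(Epsilon) = ['H570S', 'M95A', 'V972K', 'W20E']
Accumulating mutations along path to Delta:
  At Gamma: gained [] -> total []
  At Zeta: gained ['W20E'] -> total ['W20E']
  At Delta: gained ['L957Q'] -> total ['L957Q', 'W20E']
Mutations(Delta) = ['L957Q', 'W20E']
Intersection: ['H570S', 'M95A', 'V972K', 'W20E'] ∩ ['L957Q', 'W20E'] = ['W20E']

Answer: W20E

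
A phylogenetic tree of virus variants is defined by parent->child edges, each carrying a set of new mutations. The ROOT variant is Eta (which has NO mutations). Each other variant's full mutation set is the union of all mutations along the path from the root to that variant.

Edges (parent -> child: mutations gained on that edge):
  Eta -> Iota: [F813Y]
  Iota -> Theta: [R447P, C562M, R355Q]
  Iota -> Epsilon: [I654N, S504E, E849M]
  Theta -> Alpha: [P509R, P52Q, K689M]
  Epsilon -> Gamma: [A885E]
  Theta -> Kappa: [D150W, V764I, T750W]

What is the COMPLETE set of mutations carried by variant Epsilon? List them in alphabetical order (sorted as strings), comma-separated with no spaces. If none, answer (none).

Answer: E849M,F813Y,I654N,S504E

Derivation:
At Eta: gained [] -> total []
At Iota: gained ['F813Y'] -> total ['F813Y']
At Epsilon: gained ['I654N', 'S504E', 'E849M'] -> total ['E849M', 'F813Y', 'I654N', 'S504E']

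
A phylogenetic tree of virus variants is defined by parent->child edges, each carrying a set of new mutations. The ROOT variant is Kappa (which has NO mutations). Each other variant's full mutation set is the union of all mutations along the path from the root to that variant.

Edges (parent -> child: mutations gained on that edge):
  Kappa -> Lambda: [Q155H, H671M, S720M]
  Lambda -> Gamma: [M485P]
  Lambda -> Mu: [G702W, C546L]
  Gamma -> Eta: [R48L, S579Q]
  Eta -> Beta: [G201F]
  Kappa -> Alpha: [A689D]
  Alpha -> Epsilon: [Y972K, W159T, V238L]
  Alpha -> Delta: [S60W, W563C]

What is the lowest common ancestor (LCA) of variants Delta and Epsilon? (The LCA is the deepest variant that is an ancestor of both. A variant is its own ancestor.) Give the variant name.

Answer: Alpha

Derivation:
Path from root to Delta: Kappa -> Alpha -> Delta
  ancestors of Delta: {Kappa, Alpha, Delta}
Path from root to Epsilon: Kappa -> Alpha -> Epsilon
  ancestors of Epsilon: {Kappa, Alpha, Epsilon}
Common ancestors: {Kappa, Alpha}
Walk up from Epsilon: Epsilon (not in ancestors of Delta), Alpha (in ancestors of Delta), Kappa (in ancestors of Delta)
Deepest common ancestor (LCA) = Alpha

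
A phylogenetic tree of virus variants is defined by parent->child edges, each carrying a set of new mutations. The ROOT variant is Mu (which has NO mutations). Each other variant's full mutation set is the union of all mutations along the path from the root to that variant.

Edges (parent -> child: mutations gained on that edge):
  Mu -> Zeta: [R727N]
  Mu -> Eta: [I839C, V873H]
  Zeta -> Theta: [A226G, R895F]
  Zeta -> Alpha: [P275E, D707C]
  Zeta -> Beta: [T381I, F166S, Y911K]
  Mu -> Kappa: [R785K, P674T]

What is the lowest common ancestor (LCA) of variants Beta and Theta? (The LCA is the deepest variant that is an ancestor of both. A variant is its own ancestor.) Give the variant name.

Answer: Zeta

Derivation:
Path from root to Beta: Mu -> Zeta -> Beta
  ancestors of Beta: {Mu, Zeta, Beta}
Path from root to Theta: Mu -> Zeta -> Theta
  ancestors of Theta: {Mu, Zeta, Theta}
Common ancestors: {Mu, Zeta}
Walk up from Theta: Theta (not in ancestors of Beta), Zeta (in ancestors of Beta), Mu (in ancestors of Beta)
Deepest common ancestor (LCA) = Zeta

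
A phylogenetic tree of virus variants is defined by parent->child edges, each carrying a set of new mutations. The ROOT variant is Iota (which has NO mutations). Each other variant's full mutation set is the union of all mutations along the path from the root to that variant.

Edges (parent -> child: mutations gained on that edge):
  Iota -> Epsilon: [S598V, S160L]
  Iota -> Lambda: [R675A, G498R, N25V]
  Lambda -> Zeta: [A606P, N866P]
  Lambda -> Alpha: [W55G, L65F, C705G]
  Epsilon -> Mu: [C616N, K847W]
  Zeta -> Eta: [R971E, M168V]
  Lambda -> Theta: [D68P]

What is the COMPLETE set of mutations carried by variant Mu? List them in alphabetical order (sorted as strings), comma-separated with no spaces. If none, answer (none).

Answer: C616N,K847W,S160L,S598V

Derivation:
At Iota: gained [] -> total []
At Epsilon: gained ['S598V', 'S160L'] -> total ['S160L', 'S598V']
At Mu: gained ['C616N', 'K847W'] -> total ['C616N', 'K847W', 'S160L', 'S598V']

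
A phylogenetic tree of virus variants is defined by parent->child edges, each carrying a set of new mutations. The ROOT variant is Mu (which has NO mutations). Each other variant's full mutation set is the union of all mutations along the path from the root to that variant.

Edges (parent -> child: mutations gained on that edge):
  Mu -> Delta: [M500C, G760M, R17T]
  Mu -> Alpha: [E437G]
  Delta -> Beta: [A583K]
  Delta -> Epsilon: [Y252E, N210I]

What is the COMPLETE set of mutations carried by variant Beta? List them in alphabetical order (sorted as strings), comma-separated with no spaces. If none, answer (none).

At Mu: gained [] -> total []
At Delta: gained ['M500C', 'G760M', 'R17T'] -> total ['G760M', 'M500C', 'R17T']
At Beta: gained ['A583K'] -> total ['A583K', 'G760M', 'M500C', 'R17T']

Answer: A583K,G760M,M500C,R17T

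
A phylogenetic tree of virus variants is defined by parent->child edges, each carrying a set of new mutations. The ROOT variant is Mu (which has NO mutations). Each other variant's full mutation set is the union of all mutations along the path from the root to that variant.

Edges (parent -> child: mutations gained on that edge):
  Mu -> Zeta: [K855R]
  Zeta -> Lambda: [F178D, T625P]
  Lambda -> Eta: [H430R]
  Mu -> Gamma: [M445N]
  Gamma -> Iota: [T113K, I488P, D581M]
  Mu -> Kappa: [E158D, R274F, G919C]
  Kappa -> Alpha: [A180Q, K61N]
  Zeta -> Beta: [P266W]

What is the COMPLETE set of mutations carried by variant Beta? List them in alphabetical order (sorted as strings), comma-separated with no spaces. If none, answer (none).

Answer: K855R,P266W

Derivation:
At Mu: gained [] -> total []
At Zeta: gained ['K855R'] -> total ['K855R']
At Beta: gained ['P266W'] -> total ['K855R', 'P266W']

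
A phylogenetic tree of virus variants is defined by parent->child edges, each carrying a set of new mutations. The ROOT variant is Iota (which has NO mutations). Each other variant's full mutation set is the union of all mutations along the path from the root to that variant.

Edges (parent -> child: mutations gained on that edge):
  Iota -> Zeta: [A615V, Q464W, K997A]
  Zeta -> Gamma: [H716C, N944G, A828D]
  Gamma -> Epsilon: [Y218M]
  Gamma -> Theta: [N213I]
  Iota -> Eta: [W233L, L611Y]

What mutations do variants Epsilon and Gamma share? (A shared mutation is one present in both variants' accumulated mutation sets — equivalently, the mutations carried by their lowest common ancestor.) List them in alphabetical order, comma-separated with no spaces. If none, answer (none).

Accumulating mutations along path to Epsilon:
  At Iota: gained [] -> total []
  At Zeta: gained ['A615V', 'Q464W', 'K997A'] -> total ['A615V', 'K997A', 'Q464W']
  At Gamma: gained ['H716C', 'N944G', 'A828D'] -> total ['A615V', 'A828D', 'H716C', 'K997A', 'N944G', 'Q464W']
  At Epsilon: gained ['Y218M'] -> total ['A615V', 'A828D', 'H716C', 'K997A', 'N944G', 'Q464W', 'Y218M']
Mutations(Epsilon) = ['A615V', 'A828D', 'H716C', 'K997A', 'N944G', 'Q464W', 'Y218M']
Accumulating mutations along path to Gamma:
  At Iota: gained [] -> total []
  At Zeta: gained ['A615V', 'Q464W', 'K997A'] -> total ['A615V', 'K997A', 'Q464W']
  At Gamma: gained ['H716C', 'N944G', 'A828D'] -> total ['A615V', 'A828D', 'H716C', 'K997A', 'N944G', 'Q464W']
Mutations(Gamma) = ['A615V', 'A828D', 'H716C', 'K997A', 'N944G', 'Q464W']
Intersection: ['A615V', 'A828D', 'H716C', 'K997A', 'N944G', 'Q464W', 'Y218M'] ∩ ['A615V', 'A828D', 'H716C', 'K997A', 'N944G', 'Q464W'] = ['A615V', 'A828D', 'H716C', 'K997A', 'N944G', 'Q464W']

Answer: A615V,A828D,H716C,K997A,N944G,Q464W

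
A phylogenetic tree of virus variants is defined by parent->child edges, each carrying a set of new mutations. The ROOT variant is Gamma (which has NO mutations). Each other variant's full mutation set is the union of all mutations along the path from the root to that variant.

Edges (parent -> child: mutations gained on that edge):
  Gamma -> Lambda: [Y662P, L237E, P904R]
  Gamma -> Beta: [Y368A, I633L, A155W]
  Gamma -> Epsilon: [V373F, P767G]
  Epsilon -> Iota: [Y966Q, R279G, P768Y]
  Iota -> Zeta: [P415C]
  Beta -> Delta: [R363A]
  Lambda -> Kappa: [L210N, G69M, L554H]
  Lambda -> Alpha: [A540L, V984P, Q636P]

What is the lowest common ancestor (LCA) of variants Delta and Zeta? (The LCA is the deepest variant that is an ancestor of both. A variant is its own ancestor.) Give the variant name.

Answer: Gamma

Derivation:
Path from root to Delta: Gamma -> Beta -> Delta
  ancestors of Delta: {Gamma, Beta, Delta}
Path from root to Zeta: Gamma -> Epsilon -> Iota -> Zeta
  ancestors of Zeta: {Gamma, Epsilon, Iota, Zeta}
Common ancestors: {Gamma}
Walk up from Zeta: Zeta (not in ancestors of Delta), Iota (not in ancestors of Delta), Epsilon (not in ancestors of Delta), Gamma (in ancestors of Delta)
Deepest common ancestor (LCA) = Gamma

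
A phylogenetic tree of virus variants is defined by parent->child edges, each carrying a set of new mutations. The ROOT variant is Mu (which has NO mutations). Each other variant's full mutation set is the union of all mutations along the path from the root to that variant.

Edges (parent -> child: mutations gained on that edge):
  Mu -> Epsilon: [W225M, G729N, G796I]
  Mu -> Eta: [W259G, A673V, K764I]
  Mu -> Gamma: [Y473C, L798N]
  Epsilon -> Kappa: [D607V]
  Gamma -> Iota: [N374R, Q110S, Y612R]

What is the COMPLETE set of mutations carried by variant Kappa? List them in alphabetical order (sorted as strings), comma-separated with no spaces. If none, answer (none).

Answer: D607V,G729N,G796I,W225M

Derivation:
At Mu: gained [] -> total []
At Epsilon: gained ['W225M', 'G729N', 'G796I'] -> total ['G729N', 'G796I', 'W225M']
At Kappa: gained ['D607V'] -> total ['D607V', 'G729N', 'G796I', 'W225M']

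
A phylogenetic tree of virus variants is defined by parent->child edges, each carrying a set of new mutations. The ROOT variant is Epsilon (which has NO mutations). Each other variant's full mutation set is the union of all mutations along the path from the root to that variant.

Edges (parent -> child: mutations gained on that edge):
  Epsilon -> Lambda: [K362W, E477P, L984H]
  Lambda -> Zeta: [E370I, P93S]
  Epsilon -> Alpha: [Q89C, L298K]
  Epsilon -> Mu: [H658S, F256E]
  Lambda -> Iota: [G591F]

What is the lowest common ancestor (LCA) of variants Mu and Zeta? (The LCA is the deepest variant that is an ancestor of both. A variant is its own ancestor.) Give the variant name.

Path from root to Mu: Epsilon -> Mu
  ancestors of Mu: {Epsilon, Mu}
Path from root to Zeta: Epsilon -> Lambda -> Zeta
  ancestors of Zeta: {Epsilon, Lambda, Zeta}
Common ancestors: {Epsilon}
Walk up from Zeta: Zeta (not in ancestors of Mu), Lambda (not in ancestors of Mu), Epsilon (in ancestors of Mu)
Deepest common ancestor (LCA) = Epsilon

Answer: Epsilon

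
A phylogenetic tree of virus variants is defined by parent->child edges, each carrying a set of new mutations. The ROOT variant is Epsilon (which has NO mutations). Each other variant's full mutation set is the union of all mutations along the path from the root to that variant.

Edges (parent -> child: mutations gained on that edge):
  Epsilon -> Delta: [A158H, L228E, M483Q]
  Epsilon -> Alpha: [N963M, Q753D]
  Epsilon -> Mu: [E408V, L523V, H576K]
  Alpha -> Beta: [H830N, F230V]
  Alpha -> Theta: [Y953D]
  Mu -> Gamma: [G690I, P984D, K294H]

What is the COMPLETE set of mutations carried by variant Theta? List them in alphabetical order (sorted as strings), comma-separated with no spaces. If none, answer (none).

Answer: N963M,Q753D,Y953D

Derivation:
At Epsilon: gained [] -> total []
At Alpha: gained ['N963M', 'Q753D'] -> total ['N963M', 'Q753D']
At Theta: gained ['Y953D'] -> total ['N963M', 'Q753D', 'Y953D']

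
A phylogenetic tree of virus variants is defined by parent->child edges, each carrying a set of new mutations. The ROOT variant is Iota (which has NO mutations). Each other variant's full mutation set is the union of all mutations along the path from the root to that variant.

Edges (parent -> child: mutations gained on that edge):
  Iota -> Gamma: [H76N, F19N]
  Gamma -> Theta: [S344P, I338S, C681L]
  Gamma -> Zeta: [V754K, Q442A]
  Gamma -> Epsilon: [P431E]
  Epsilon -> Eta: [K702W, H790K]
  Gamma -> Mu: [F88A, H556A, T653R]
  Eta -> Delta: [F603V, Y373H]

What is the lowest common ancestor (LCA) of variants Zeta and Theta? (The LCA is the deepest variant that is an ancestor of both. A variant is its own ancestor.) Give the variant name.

Path from root to Zeta: Iota -> Gamma -> Zeta
  ancestors of Zeta: {Iota, Gamma, Zeta}
Path from root to Theta: Iota -> Gamma -> Theta
  ancestors of Theta: {Iota, Gamma, Theta}
Common ancestors: {Iota, Gamma}
Walk up from Theta: Theta (not in ancestors of Zeta), Gamma (in ancestors of Zeta), Iota (in ancestors of Zeta)
Deepest common ancestor (LCA) = Gamma

Answer: Gamma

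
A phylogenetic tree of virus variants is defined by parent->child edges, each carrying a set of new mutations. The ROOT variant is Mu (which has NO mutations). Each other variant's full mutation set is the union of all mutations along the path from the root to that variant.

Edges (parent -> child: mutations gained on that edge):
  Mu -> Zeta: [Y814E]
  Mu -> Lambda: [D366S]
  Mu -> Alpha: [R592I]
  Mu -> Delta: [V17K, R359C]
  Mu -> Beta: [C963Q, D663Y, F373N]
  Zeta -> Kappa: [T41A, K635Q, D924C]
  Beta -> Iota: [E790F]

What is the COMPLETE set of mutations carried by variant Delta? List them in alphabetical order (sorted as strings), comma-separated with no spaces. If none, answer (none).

At Mu: gained [] -> total []
At Delta: gained ['V17K', 'R359C'] -> total ['R359C', 'V17K']

Answer: R359C,V17K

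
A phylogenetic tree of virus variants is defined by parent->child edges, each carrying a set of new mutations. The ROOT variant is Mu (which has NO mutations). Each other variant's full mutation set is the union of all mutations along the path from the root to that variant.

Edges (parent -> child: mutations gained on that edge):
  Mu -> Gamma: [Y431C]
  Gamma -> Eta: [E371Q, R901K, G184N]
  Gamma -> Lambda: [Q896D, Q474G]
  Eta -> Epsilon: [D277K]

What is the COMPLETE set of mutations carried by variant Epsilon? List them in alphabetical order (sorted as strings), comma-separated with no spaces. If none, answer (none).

Answer: D277K,E371Q,G184N,R901K,Y431C

Derivation:
At Mu: gained [] -> total []
At Gamma: gained ['Y431C'] -> total ['Y431C']
At Eta: gained ['E371Q', 'R901K', 'G184N'] -> total ['E371Q', 'G184N', 'R901K', 'Y431C']
At Epsilon: gained ['D277K'] -> total ['D277K', 'E371Q', 'G184N', 'R901K', 'Y431C']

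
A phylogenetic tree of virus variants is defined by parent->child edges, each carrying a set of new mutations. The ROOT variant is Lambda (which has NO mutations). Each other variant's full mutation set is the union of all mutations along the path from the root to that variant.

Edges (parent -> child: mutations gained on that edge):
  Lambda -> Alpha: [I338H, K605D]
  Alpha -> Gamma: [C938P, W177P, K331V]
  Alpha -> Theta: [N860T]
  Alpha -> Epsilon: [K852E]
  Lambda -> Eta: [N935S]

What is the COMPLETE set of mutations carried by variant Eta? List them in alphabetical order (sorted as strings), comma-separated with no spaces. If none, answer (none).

Answer: N935S

Derivation:
At Lambda: gained [] -> total []
At Eta: gained ['N935S'] -> total ['N935S']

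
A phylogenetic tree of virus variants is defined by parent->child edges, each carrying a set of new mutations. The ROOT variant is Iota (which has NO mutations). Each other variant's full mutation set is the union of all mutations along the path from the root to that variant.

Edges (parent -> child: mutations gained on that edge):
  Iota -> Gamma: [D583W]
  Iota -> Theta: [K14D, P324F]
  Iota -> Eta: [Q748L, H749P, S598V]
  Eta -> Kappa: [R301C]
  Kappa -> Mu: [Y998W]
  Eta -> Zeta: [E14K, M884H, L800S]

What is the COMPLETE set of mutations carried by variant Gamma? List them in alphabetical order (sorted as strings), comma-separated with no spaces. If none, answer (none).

At Iota: gained [] -> total []
At Gamma: gained ['D583W'] -> total ['D583W']

Answer: D583W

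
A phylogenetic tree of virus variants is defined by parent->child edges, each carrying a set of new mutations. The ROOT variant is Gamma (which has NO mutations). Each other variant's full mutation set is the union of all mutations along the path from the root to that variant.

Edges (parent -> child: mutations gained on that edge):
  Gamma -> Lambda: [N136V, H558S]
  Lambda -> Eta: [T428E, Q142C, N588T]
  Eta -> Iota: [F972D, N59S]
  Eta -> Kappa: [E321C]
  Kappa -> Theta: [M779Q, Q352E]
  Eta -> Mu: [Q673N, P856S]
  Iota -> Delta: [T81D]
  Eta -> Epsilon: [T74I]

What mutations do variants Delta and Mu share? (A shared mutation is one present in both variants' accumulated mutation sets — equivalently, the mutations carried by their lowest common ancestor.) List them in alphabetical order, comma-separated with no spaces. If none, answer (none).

Accumulating mutations along path to Delta:
  At Gamma: gained [] -> total []
  At Lambda: gained ['N136V', 'H558S'] -> total ['H558S', 'N136V']
  At Eta: gained ['T428E', 'Q142C', 'N588T'] -> total ['H558S', 'N136V', 'N588T', 'Q142C', 'T428E']
  At Iota: gained ['F972D', 'N59S'] -> total ['F972D', 'H558S', 'N136V', 'N588T', 'N59S', 'Q142C', 'T428E']
  At Delta: gained ['T81D'] -> total ['F972D', 'H558S', 'N136V', 'N588T', 'N59S', 'Q142C', 'T428E', 'T81D']
Mutations(Delta) = ['F972D', 'H558S', 'N136V', 'N588T', 'N59S', 'Q142C', 'T428E', 'T81D']
Accumulating mutations along path to Mu:
  At Gamma: gained [] -> total []
  At Lambda: gained ['N136V', 'H558S'] -> total ['H558S', 'N136V']
  At Eta: gained ['T428E', 'Q142C', 'N588T'] -> total ['H558S', 'N136V', 'N588T', 'Q142C', 'T428E']
  At Mu: gained ['Q673N', 'P856S'] -> total ['H558S', 'N136V', 'N588T', 'P856S', 'Q142C', 'Q673N', 'T428E']
Mutations(Mu) = ['H558S', 'N136V', 'N588T', 'P856S', 'Q142C', 'Q673N', 'T428E']
Intersection: ['F972D', 'H558S', 'N136V', 'N588T', 'N59S', 'Q142C', 'T428E', 'T81D'] ∩ ['H558S', 'N136V', 'N588T', 'P856S', 'Q142C', 'Q673N', 'T428E'] = ['H558S', 'N136V', 'N588T', 'Q142C', 'T428E']

Answer: H558S,N136V,N588T,Q142C,T428E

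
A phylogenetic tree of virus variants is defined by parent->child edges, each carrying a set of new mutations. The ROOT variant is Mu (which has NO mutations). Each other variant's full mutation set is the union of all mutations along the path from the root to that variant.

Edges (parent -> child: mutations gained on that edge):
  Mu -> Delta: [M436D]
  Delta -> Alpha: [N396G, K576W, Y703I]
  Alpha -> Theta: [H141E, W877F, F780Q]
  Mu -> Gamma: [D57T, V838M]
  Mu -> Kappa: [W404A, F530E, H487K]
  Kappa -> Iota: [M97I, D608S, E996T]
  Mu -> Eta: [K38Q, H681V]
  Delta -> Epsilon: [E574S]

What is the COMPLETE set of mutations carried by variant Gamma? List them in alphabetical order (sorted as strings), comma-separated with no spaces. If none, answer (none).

At Mu: gained [] -> total []
At Gamma: gained ['D57T', 'V838M'] -> total ['D57T', 'V838M']

Answer: D57T,V838M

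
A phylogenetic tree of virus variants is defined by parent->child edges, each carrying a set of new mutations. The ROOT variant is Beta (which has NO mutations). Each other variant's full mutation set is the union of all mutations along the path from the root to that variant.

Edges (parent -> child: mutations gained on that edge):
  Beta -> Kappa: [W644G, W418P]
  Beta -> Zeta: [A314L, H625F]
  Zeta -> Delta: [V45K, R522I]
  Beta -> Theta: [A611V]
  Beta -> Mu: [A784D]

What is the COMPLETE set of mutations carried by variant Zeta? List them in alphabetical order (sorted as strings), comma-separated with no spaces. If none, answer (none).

At Beta: gained [] -> total []
At Zeta: gained ['A314L', 'H625F'] -> total ['A314L', 'H625F']

Answer: A314L,H625F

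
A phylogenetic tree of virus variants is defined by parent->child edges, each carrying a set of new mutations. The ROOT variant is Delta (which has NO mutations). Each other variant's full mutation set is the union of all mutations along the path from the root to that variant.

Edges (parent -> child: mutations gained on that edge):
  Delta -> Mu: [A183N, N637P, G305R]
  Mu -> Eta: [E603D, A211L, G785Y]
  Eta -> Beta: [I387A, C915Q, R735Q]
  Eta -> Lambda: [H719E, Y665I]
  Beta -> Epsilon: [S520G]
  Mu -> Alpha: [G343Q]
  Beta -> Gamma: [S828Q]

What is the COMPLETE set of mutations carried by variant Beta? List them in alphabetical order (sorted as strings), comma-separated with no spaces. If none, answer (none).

At Delta: gained [] -> total []
At Mu: gained ['A183N', 'N637P', 'G305R'] -> total ['A183N', 'G305R', 'N637P']
At Eta: gained ['E603D', 'A211L', 'G785Y'] -> total ['A183N', 'A211L', 'E603D', 'G305R', 'G785Y', 'N637P']
At Beta: gained ['I387A', 'C915Q', 'R735Q'] -> total ['A183N', 'A211L', 'C915Q', 'E603D', 'G305R', 'G785Y', 'I387A', 'N637P', 'R735Q']

Answer: A183N,A211L,C915Q,E603D,G305R,G785Y,I387A,N637P,R735Q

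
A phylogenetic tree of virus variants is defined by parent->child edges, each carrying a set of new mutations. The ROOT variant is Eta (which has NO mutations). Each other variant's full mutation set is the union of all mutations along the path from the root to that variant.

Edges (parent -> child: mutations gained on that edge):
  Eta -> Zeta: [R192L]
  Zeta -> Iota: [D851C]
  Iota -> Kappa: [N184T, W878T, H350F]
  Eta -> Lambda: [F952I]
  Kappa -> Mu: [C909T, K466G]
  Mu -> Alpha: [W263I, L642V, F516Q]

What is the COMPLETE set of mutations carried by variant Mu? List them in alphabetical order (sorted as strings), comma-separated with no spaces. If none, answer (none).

At Eta: gained [] -> total []
At Zeta: gained ['R192L'] -> total ['R192L']
At Iota: gained ['D851C'] -> total ['D851C', 'R192L']
At Kappa: gained ['N184T', 'W878T', 'H350F'] -> total ['D851C', 'H350F', 'N184T', 'R192L', 'W878T']
At Mu: gained ['C909T', 'K466G'] -> total ['C909T', 'D851C', 'H350F', 'K466G', 'N184T', 'R192L', 'W878T']

Answer: C909T,D851C,H350F,K466G,N184T,R192L,W878T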